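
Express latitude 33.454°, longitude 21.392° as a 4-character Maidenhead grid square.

KM03

Add 180° to longitude and 90° to latitude: 201.39, 123.45.
Field: 201.39/20 → 10 → K, 123.45/10 → 12 → M; chars KM.
Square: 1.39/2 → 0, 3.45/1 → 3; chars 03.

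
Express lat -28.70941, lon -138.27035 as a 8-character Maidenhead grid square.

Shift to the Maidenhead origin (180°W, 90°S): lon 41.72965, lat 61.29059.
Field (20°×10°, letters A–R): lon ⌊41.72965/20⌋ = 2 → C; lat ⌊61.29059/10⌋ = 6 → G.
Square (2°×1°, digits 0–9): lon ⌊1.72965/2⌋ = 0; lat ⌊1.29059/1⌋ = 1.
Subsquare (5′×2.5′, letters a–x): lon ⌊1.72965/0.0833333⌋ = 20 → u; lat ⌊0.29059/0.0416667⌋ = 6 → g.
Extended square (30″×15″, digits 0–9): lon ⌊0.06298/0.00833333⌋ = 7; lat ⌊0.04059/0.00416667⌋ = 9.

CG01ug79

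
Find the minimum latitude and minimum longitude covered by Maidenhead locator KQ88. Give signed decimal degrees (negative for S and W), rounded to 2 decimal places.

78.00, 36.00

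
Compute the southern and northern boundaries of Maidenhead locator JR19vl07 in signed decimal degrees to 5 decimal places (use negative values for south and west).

Field J=9, R=17: +9·20° lon, +17·10° lat → SW at lon 0°, lat 80°.
Square 1, 9: +1·2° lon, +9·1° lat → SW at lon 2°, lat 89°.
Subsquare v=21, l=11: +21·0.0833333° lon, +11·0.0416667° lat → SW at lon 3.75°, lat 89.4583°.
Extended square 0, 7: +0·0.00833333° lon, +7·0.00416667° lat → SW at lon 3.75°, lat 89.4875°.
Cell spans 0.00833333° lon × 0.00416667° lat.
south 89.48750, north 89.49167.

89.48750, 89.49167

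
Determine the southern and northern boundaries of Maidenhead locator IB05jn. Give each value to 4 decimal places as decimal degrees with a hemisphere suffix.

Field I=8, B=1: +8·20° lon, +1·10° lat → SW at lon -20°, lat -80°.
Square 0, 5: +0·2° lon, +5·1° lat → SW at lon -20°, lat -75°.
Subsquare j=9, n=13: +9·0.0833333° lon, +13·0.0416667° lat → SW at lon -19.25°, lat -74.4583°.
Cell spans 0.0833333° lon × 0.0416667° lat.
south 74.4583° S, north 74.4167° S.

74.4583° S, 74.4167° S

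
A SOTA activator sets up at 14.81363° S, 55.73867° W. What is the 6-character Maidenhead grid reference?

GH25de

Offset from 180°W / 90°S: lon 124.2613°, lat 75.1864°.
Field (20°×10°, letters A–R): lon ⌊124.2613/20⌋ = 6 → G; lat ⌊75.1864/10⌋ = 7 → H.
Square (2°×1°, digits 0–9): lon ⌊4.2613/2⌋ = 2; lat ⌊5.1864/1⌋ = 5.
Subsquare (5′×2.5′, letters a–x): lon ⌊0.2613/0.0833333⌋ = 3 → d; lat ⌊0.1864/0.0416667⌋ = 4 → e.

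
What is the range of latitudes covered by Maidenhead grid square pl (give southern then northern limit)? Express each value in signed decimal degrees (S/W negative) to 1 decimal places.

20.0, 30.0

Field P=15, L=11: +15·20° lon, +11·10° lat → SW at lon 120°, lat 20°.
Cell spans 20° lon × 10° lat.
south 20.0, north 30.0.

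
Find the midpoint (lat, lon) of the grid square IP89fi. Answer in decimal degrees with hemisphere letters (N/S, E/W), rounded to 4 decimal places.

69.3542° N, 3.5417° W

Field I=8, P=15: +8·20° lon, +15·10° lat → SW at lon -20°, lat 60°.
Square 8, 9: +8·2° lon, +9·1° lat → SW at lon -4°, lat 69°.
Subsquare f=5, i=8: +5·0.0833333° lon, +8·0.0416667° lat → SW at lon -3.58333°, lat 69.3333°.
Cell spans 0.0833333° lon × 0.0416667° lat. Centre is SW corner plus half of each.
latitude 69.3542° N, longitude 3.5417° W.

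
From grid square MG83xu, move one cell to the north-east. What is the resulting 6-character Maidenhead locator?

Longitude subsquare x = 23; +1 → 24, wraps to 0 = a, carry into square.
Longitude square 8; +1 → 9.
Latitude subsquare u = 20; +1 → 21 = v.

MG93av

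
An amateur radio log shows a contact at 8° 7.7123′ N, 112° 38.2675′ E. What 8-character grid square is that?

OJ68hd60

Offset from 180°W / 90°S: lon 292.63779°, lat 98.12854°.
Field: lon ⌊292.63779/20⌋ = 14 → O; lat ⌊98.12854/10⌋ = 9 → J.
Square: lon ⌊12.63779/2⌋ = 6; lat ⌊8.12854/1⌋ = 8.
Subsquare: lon ⌊0.63779/0.0833333⌋ = 7 → h; lat ⌊0.12854/0.0416667⌋ = 3 → d.
Extended square: lon ⌊0.05446/0.00833333⌋ = 6; lat ⌊0.00354/0.00416667⌋ = 0.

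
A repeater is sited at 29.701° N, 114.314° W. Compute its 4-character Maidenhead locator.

DL29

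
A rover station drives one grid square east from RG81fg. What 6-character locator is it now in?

RG81gg

Longitude subsquare f = 5; +1 → 6 = g.
The latitude characters are unchanged.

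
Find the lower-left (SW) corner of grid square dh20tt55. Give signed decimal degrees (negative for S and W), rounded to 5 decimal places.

Field D=3, H=7: +3·20° lon, +7·10° lat → SW at lon -120°, lat -20°.
Square 2, 0: +2·2° lon, +0·1° lat → SW at lon -116°, lat -20°.
Subsquare t=19, t=19: +19·0.0833333° lon, +19·0.0416667° lat → SW at lon -114.417°, lat -19.2083°.
Extended square 5, 5: +5·0.00833333° lon, +5·0.00416667° lat → SW at lon -114.375°, lat -19.1875°.
latitude -19.18750, longitude -114.37500.

-19.18750, -114.37500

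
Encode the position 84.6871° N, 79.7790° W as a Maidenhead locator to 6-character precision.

Shift to the Maidenhead origin (180°W, 90°S): lon 100.2210, lat 174.6871.
Field: 100.2210/20 → 5 → F, 174.6871/10 → 17 → R; chars FR.
Square: 0.2210/2 → 0, 4.6871/1 → 4; chars 04.
Subsquare: 0.2210/0.0833333 → 2 → c, 0.6871/0.0416667 → 16 → q; chars cq.

FR04cq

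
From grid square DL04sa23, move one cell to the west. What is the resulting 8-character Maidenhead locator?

DL04sa13

Longitude extended square 2; −1 → 1.
The latitude characters are unchanged.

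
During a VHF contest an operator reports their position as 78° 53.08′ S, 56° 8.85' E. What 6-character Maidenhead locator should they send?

LB81bc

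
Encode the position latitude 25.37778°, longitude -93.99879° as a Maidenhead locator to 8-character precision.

Add 180° to longitude and 90° to latitude: 86.00121, 115.37778.
Field: 86.00121/20 → 4 → E, 115.37778/10 → 11 → L; chars EL.
Square: 6.00121/2 → 3, 5.37778/1 → 5; chars 35.
Subsquare: 0.00121/0.0833333 → 0 → a, 0.37778/0.0416667 → 9 → j; chars aj.
Extended square: 0.00121/0.00833333 → 0, 0.00278/0.00416667 → 0; chars 00.

EL35aj00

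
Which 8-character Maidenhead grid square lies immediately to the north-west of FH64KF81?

Longitude extended square 8; −1 → 7.
Latitude extended square 1; +1 → 2.

FH64kf72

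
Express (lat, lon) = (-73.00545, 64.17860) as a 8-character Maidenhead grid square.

Shift to the Maidenhead origin (180°W, 90°S): lon 244.17860, lat 16.99455.
Field: lon ⌊244.17860/20⌋ = 12 → M; lat ⌊16.99455/10⌋ = 1 → B.
Square: lon ⌊4.17860/2⌋ = 2; lat ⌊6.99455/1⌋ = 6.
Subsquare: lon ⌊0.17860/0.0833333⌋ = 2 → c; lat ⌊0.99455/0.0416667⌋ = 23 → x.
Extended square: lon ⌊0.01193/0.00833333⌋ = 1; lat ⌊0.03622/0.00416667⌋ = 8.

MB26cx18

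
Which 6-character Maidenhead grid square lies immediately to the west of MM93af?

Longitude subsquare a = 0; −1 → -1, wraps to 23 = x, carry into square.
Longitude square 9; −1 → 8.
The latitude characters are unchanged.

MM83xf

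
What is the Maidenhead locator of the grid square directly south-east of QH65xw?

Longitude subsquare x = 23; +1 → 24, wraps to 0 = a, carry into square.
Longitude square 6; +1 → 7.
Latitude subsquare w = 22; −1 → 21 = v.

QH75av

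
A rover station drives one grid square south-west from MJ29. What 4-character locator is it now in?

Longitude square 2; −1 → 1.
Latitude square 9; −1 → 8.

MJ18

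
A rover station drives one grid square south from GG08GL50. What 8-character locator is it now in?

GG08gk59

Latitude extended square 0; −1 → -1, wraps to 9, carry into subsquare.
Latitude subsquare l = 11; −1 → 10 = k.
The longitude characters are unchanged.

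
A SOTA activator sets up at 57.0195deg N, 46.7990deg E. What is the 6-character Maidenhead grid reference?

LO37ja

Add 180° to longitude and 90° to latitude: 226.7990, 147.0195.
Field: 226.7990/20 → 11 → L, 147.0195/10 → 14 → O; chars LO.
Square: 6.7990/2 → 3, 7.0195/1 → 7; chars 37.
Subsquare: 0.7990/0.0833333 → 9 → j, 0.0195/0.0416667 → 0 → a; chars ja.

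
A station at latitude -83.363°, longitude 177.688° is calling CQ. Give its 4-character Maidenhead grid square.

RA86

Offset from 180°W / 90°S: lon 357.69°, lat 6.64°.
Field (20°×10°, letters A–R): lon ⌊357.69/20⌋ = 17 → R; lat ⌊6.64/10⌋ = 0 → A.
Square (2°×1°, digits 0–9): lon ⌊17.69/2⌋ = 8; lat ⌊6.64/1⌋ = 6.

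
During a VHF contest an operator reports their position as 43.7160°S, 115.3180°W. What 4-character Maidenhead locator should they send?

DE26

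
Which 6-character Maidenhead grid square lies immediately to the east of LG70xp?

Longitude subsquare x = 23; +1 → 24, wraps to 0 = a, carry into square.
Longitude square 7; +1 → 8.
The latitude characters are unchanged.

LG80ap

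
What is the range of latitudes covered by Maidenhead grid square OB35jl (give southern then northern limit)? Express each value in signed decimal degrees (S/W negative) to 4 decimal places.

-74.5417, -74.5000

Field O=14, B=1: +14·20° lon, +1·10° lat → SW at lon 100°, lat -80°.
Square 3, 5: +3·2° lon, +5·1° lat → SW at lon 106°, lat -75°.
Subsquare j=9, l=11: +9·0.0833333° lon, +11·0.0416667° lat → SW at lon 106.75°, lat -74.5417°.
Cell spans 0.0833333° lon × 0.0416667° lat.
south -74.5417, north -74.5000.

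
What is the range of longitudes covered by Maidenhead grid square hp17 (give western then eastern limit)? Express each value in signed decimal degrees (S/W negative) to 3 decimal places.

-38.000, -36.000

Field H=7, P=15: +7·20° lon, +15·10° lat → SW at lon -40°, lat 60°.
Square 1, 7: +1·2° lon, +7·1° lat → SW at lon -38°, lat 67°.
Cell spans 2° lon × 1° lat.
west -38.000, east -36.000.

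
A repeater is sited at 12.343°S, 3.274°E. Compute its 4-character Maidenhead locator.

Add 180° to longitude and 90° to latitude: 183.27, 77.66.
Field: lon ⌊183.27/20⌋ = 9 → J; lat ⌊77.66/10⌋ = 7 → H.
Square: lon ⌊3.27/2⌋ = 1; lat ⌊7.66/1⌋ = 7.

JH17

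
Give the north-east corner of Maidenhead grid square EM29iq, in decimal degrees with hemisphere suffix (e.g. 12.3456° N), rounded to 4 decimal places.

Field E=4, M=12: +4·20° lon, +12·10° lat → SW at lon -100°, lat 30°.
Square 2, 9: +2·2° lon, +9·1° lat → SW at lon -96°, lat 39°.
Subsquare i=8, q=16: +8·0.0833333° lon, +16·0.0416667° lat → SW at lon -95.3333°, lat 39.6667°.
Cell spans 0.0833333° lon × 0.0416667° lat. NE corner is SW corner plus one full cell.
latitude 39.7083° N, longitude 95.2500° W.

39.7083° N, 95.2500° W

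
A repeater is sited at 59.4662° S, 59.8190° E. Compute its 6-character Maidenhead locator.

LD90vm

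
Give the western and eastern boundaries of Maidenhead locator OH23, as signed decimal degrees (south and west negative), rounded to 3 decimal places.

104.000, 106.000

Field O=14, H=7: +14·20° lon, +7·10° lat → SW at lon 100°, lat -20°.
Square 2, 3: +2·2° lon, +3·1° lat → SW at lon 104°, lat -17°.
Cell spans 2° lon × 1° lat.
west 104.000, east 106.000.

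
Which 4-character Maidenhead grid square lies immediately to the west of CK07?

Longitude square 0; −1 → -1, wraps to 9, carry into field.
Longitude field C = 2; −1 → 1 = B.
The latitude characters are unchanged.

BK97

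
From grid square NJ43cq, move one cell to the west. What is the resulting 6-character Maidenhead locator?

NJ43bq

Longitude subsquare c = 2; −1 → 1 = b.
The latitude characters are unchanged.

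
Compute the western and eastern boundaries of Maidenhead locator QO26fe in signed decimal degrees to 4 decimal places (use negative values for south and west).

Field Q=16, O=14: +16·20° lon, +14·10° lat → SW at lon 140°, lat 50°.
Square 2, 6: +2·2° lon, +6·1° lat → SW at lon 144°, lat 56°.
Subsquare f=5, e=4: +5·0.0833333° lon, +4·0.0416667° lat → SW at lon 144.417°, lat 56.1667°.
Cell spans 0.0833333° lon × 0.0416667° lat.
west 144.4167, east 144.5000.

144.4167, 144.5000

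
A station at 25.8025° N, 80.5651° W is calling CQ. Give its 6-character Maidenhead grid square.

Add 180° to longitude and 90° to latitude: 99.4349, 115.8025.
Field: lon ⌊99.4349/20⌋ = 4 → E; lat ⌊115.8025/10⌋ = 11 → L.
Square: lon ⌊19.4349/2⌋ = 9; lat ⌊5.8025/1⌋ = 5.
Subsquare: lon ⌊1.4349/0.0833333⌋ = 17 → r; lat ⌊0.8025/0.0416667⌋ = 19 → t.

EL95rt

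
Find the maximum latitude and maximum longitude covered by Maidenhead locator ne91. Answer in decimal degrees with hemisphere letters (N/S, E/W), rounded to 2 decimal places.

Field N=13, E=4: +13·20° lon, +4·10° lat → SW at lon 80°, lat -50°.
Square 9, 1: +9·2° lon, +1·1° lat → SW at lon 98°, lat -49°.
Cell spans 2° lon × 1° lat. NE corner is SW corner plus one full cell.
latitude 48.00° S, longitude 100.00° E.

48.00° S, 100.00° E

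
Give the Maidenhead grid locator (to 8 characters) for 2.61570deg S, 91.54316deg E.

Add 180° to longitude and 90° to latitude: 271.54316, 87.38430.
Field: 271.54316/20 → 13 → N, 87.38430/10 → 8 → I; chars NI.
Square: 11.54316/2 → 5, 7.38430/1 → 7; chars 57.
Subsquare: 1.54316/0.0833333 → 18 → s, 0.38430/0.0416667 → 9 → j; chars sj.
Extended square: 0.04316/0.00833333 → 5, 0.00930/0.00416667 → 2; chars 52.

NI57sj52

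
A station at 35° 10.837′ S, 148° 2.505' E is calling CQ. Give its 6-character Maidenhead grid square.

Shift to the Maidenhead origin (180°W, 90°S): lon 328.0417, lat 54.8194.
Field: 328.0417/20 → 16 → Q, 54.8194/10 → 5 → F; chars QF.
Square: 8.0417/2 → 4, 4.8194/1 → 4; chars 44.
Subsquare: 0.0417/0.0833333 → 0 → a, 0.8194/0.0416667 → 19 → t; chars at.

QF44at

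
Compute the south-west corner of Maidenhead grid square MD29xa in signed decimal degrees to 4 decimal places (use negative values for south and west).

Field M=12, D=3: +12·20° lon, +3·10° lat → SW at lon 60°, lat -60°.
Square 2, 9: +2·2° lon, +9·1° lat → SW at lon 64°, lat -51°.
Subsquare x=23, a=0: +23·0.0833333° lon, +0·0.0416667° lat → SW at lon 65.9167°, lat -51°.
latitude -51.0000, longitude 65.9167.

-51.0000, 65.9167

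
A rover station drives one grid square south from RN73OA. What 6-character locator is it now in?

RN72ox

Latitude subsquare a = 0; −1 → -1, wraps to 23 = x, carry into square.
Latitude square 3; −1 → 2.
The longitude characters are unchanged.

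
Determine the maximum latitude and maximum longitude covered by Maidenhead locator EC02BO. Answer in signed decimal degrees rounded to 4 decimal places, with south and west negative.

-67.3750, -99.8333

Field E=4, C=2: +4·20° lon, +2·10° lat → SW at lon -100°, lat -70°.
Square 0, 2: +0·2° lon, +2·1° lat → SW at lon -100°, lat -68°.
Subsquare b=1, o=14: +1·0.0833333° lon, +14·0.0416667° lat → SW at lon -99.9167°, lat -67.4167°.
Cell spans 0.0833333° lon × 0.0416667° lat. NE corner is SW corner plus one full cell.
latitude -67.3750, longitude -99.8333.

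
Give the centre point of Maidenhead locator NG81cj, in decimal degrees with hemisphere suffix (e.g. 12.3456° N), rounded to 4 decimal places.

28.6042° S, 96.2083° E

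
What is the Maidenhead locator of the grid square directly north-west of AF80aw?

AF70xx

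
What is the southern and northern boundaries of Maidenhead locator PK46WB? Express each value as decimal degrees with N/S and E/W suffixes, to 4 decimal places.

16.0417° N, 16.0833° N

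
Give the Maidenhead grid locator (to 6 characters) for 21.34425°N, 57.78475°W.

GL11ci

Shift to the Maidenhead origin (180°W, 90°S): lon 122.2152, lat 111.3443.
Field (20°×10°, letters A–R): 122.2152/20 → 6 → G, 111.3443/10 → 11 → L; chars GL.
Square (2°×1°, digits 0–9): 2.2152/2 → 1, 1.3443/1 → 1; chars 11.
Subsquare (5′×2.5′, letters a–x): 0.2152/0.0833333 → 2 → c, 0.3443/0.0416667 → 8 → i; chars ci.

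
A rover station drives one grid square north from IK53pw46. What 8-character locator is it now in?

IK53pw47

Latitude extended square 6; +1 → 7.
The longitude characters are unchanged.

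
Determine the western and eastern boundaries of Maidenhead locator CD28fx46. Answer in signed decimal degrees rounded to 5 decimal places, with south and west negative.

-135.55000, -135.54167

Field C=2, D=3: +2·20° lon, +3·10° lat → SW at lon -140°, lat -60°.
Square 2, 8: +2·2° lon, +8·1° lat → SW at lon -136°, lat -52°.
Subsquare f=5, x=23: +5·0.0833333° lon, +23·0.0416667° lat → SW at lon -135.583°, lat -51.0417°.
Extended square 4, 6: +4·0.00833333° lon, +6·0.00416667° lat → SW at lon -135.55°, lat -51.0167°.
Cell spans 0.00833333° lon × 0.00416667° lat.
west -135.55000, east -135.54167.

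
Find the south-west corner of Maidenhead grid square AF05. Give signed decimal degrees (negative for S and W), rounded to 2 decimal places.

Field A=0, F=5: +0·20° lon, +5·10° lat → SW at lon -180°, lat -40°.
Square 0, 5: +0·2° lon, +5·1° lat → SW at lon -180°, lat -35°.
latitude -35.00, longitude -180.00.

-35.00, -180.00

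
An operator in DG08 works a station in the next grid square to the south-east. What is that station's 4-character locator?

DG17

Longitude square 0; +1 → 1.
Latitude square 8; −1 → 7.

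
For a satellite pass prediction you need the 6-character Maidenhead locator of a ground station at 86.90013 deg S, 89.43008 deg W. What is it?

Add 180° to longitude and 90° to latitude: 90.5699, 3.0999.
Field (20°×10°, letters A–R): lon ⌊90.5699/20⌋ = 4 → E; lat ⌊3.0999/10⌋ = 0 → A.
Square (2°×1°, digits 0–9): lon ⌊10.5699/2⌋ = 5; lat ⌊3.0999/1⌋ = 3.
Subsquare (5′×2.5′, letters a–x): lon ⌊0.5699/0.0833333⌋ = 6 → g; lat ⌊0.0999/0.0416667⌋ = 2 → c.

EA53gc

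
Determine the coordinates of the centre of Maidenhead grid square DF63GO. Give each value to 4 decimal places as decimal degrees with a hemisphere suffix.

36.3958° S, 107.4583° W

Field D=3, F=5: +3·20° lon, +5·10° lat → SW at lon -120°, lat -40°.
Square 6, 3: +6·2° lon, +3·1° lat → SW at lon -108°, lat -37°.
Subsquare g=6, o=14: +6·0.0833333° lon, +14·0.0416667° lat → SW at lon -107.5°, lat -36.4167°.
Cell spans 0.0833333° lon × 0.0416667° lat. Centre is SW corner plus half of each.
latitude 36.3958° S, longitude 107.4583° W.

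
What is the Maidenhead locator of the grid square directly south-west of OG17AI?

OG07xh

Longitude subsquare a = 0; −1 → -1, wraps to 23 = x, carry into square.
Longitude square 1; −1 → 0.
Latitude subsquare i = 8; −1 → 7 = h.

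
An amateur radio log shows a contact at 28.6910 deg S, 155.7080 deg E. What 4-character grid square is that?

QG71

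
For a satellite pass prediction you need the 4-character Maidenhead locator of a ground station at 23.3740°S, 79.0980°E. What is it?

MG96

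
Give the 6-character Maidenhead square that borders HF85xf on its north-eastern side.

Longitude subsquare x = 23; +1 → 24, wraps to 0 = a, carry into square.
Longitude square 8; +1 → 9.
Latitude subsquare f = 5; +1 → 6 = g.

HF95ag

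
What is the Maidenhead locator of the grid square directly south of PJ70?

Latitude square 0; −1 → -1, wraps to 9, carry into field.
Latitude field J = 9; −1 → 8 = I.
The longitude characters are unchanged.

PI79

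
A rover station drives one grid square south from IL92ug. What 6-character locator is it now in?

Latitude subsquare g = 6; −1 → 5 = f.
The longitude characters are unchanged.

IL92uf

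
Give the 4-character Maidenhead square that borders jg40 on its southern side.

JF49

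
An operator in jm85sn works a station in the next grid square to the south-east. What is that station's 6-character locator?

JM85tm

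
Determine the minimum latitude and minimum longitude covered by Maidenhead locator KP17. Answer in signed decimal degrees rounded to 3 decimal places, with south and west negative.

67.000, 22.000

Field K=10, P=15: +10·20° lon, +15·10° lat → SW at lon 20°, lat 60°.
Square 1, 7: +1·2° lon, +7·1° lat → SW at lon 22°, lat 67°.
latitude 67.000, longitude 22.000.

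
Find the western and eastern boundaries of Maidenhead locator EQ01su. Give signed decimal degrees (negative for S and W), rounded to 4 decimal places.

-98.5000, -98.4167

Field E=4, Q=16: +4·20° lon, +16·10° lat → SW at lon -100°, lat 70°.
Square 0, 1: +0·2° lon, +1·1° lat → SW at lon -100°, lat 71°.
Subsquare s=18, u=20: +18·0.0833333° lon, +20·0.0416667° lat → SW at lon -98.5°, lat 71.8333°.
Cell spans 0.0833333° lon × 0.0416667° lat.
west -98.5000, east -98.4167.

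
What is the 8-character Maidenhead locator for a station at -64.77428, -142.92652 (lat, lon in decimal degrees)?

Offset from 180°W / 90°S: lon 37.07348°, lat 25.22572°.
Field: 37.07348/20 → 1 → B, 25.22572/10 → 2 → C; chars BC.
Square: 17.07348/2 → 8, 5.22572/1 → 5; chars 85.
Subsquare: 1.07348/0.0833333 → 12 → m, 0.22572/0.0416667 → 5 → f; chars mf.
Extended square: 0.07348/0.00833333 → 8, 0.01739/0.00416667 → 4; chars 84.

BC85mf84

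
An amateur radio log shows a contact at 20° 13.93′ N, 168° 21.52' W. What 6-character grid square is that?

AL50tf

Add 180° to longitude and 90° to latitude: 11.6413, 110.2322.
Field: 11.6413/20 → 0 → A, 110.2322/10 → 11 → L; chars AL.
Square: 11.6413/2 → 5, 0.2322/1 → 0; chars 50.
Subsquare: 1.6413/0.0833333 → 19 → t, 0.2322/0.0416667 → 5 → f; chars tf.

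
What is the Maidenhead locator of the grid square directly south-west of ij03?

HJ92

Longitude square 0; −1 → -1, wraps to 9, carry into field.
Longitude field I = 8; −1 → 7 = H.
Latitude square 3; −1 → 2.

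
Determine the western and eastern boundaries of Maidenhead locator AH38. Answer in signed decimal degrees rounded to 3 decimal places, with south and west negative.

-174.000, -172.000

Field A=0, H=7: +0·20° lon, +7·10° lat → SW at lon -180°, lat -20°.
Square 3, 8: +3·2° lon, +8·1° lat → SW at lon -174°, lat -12°.
Cell spans 2° lon × 1° lat.
west -174.000, east -172.000.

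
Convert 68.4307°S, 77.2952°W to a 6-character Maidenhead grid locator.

Add 180° to longitude and 90° to latitude: 102.7048, 21.5693.
Field (20°×10°, letters A–R): 102.7048/20 → 5 → F, 21.5693/10 → 2 → C; chars FC.
Square (2°×1°, digits 0–9): 2.7048/2 → 1, 1.5693/1 → 1; chars 11.
Subsquare (5′×2.5′, letters a–x): 0.7048/0.0833333 → 8 → i, 0.5693/0.0416667 → 13 → n; chars in.

FC11in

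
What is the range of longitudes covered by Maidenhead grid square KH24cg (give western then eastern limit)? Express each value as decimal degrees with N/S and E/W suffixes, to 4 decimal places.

24.1667° E, 24.2500° E

Field K=10, H=7: +10·20° lon, +7·10° lat → SW at lon 20°, lat -20°.
Square 2, 4: +2·2° lon, +4·1° lat → SW at lon 24°, lat -16°.
Subsquare c=2, g=6: +2·0.0833333° lon, +6·0.0416667° lat → SW at lon 24.1667°, lat -15.75°.
Cell spans 0.0833333° lon × 0.0416667° lat.
west 24.1667° E, east 24.2500° E.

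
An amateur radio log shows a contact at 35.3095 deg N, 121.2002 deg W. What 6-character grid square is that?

CM95jh

Offset from 180°W / 90°S: lon 58.7998°, lat 125.3095°.
Field: 58.7998/20 → 2 → C, 125.3095/10 → 12 → M; chars CM.
Square: 18.7998/2 → 9, 5.3095/1 → 5; chars 95.
Subsquare: 0.7998/0.0833333 → 9 → j, 0.3095/0.0416667 → 7 → h; chars jh.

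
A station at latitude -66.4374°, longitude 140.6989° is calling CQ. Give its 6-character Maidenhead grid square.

Add 180° to longitude and 90° to latitude: 320.6989, 23.5626.
Field: 320.6989/20 → 16 → Q, 23.5626/10 → 2 → C; chars QC.
Square: 0.6989/2 → 0, 3.5626/1 → 3; chars 03.
Subsquare: 0.6989/0.0833333 → 8 → i, 0.5626/0.0416667 → 13 → n; chars in.

QC03in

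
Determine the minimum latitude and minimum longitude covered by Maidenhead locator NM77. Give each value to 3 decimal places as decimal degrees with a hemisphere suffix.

37.000° N, 94.000° E

Field N=13, M=12: +13·20° lon, +12·10° lat → SW at lon 80°, lat 30°.
Square 7, 7: +7·2° lon, +7·1° lat → SW at lon 94°, lat 37°.
latitude 37.000° N, longitude 94.000° E.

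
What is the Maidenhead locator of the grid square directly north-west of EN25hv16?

EN25hv07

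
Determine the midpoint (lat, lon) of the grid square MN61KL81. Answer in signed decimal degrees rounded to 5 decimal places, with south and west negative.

41.46458, 72.90417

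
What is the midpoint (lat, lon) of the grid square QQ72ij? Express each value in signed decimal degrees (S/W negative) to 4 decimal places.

Field Q=16, Q=16: +16·20° lon, +16·10° lat → SW at lon 140°, lat 70°.
Square 7, 2: +7·2° lon, +2·1° lat → SW at lon 154°, lat 72°.
Subsquare i=8, j=9: +8·0.0833333° lon, +9·0.0416667° lat → SW at lon 154.667°, lat 72.375°.
Cell spans 0.0833333° lon × 0.0416667° lat. Centre is SW corner plus half of each.
latitude 72.3958, longitude 154.7083.

72.3958, 154.7083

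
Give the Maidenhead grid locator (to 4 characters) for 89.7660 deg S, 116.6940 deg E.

OA80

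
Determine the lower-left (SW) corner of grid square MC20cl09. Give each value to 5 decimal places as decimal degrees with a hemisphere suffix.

69.50417° S, 64.16667° E

Field M=12, C=2: +12·20° lon, +2·10° lat → SW at lon 60°, lat -70°.
Square 2, 0: +2·2° lon, +0·1° lat → SW at lon 64°, lat -70°.
Subsquare c=2, l=11: +2·0.0833333° lon, +11·0.0416667° lat → SW at lon 64.1667°, lat -69.5417°.
Extended square 0, 9: +0·0.00833333° lon, +9·0.00416667° lat → SW at lon 64.1667°, lat -69.5042°.
latitude 69.50417° S, longitude 64.16667° E.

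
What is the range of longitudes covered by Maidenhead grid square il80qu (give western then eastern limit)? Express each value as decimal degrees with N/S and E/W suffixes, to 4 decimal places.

2.6667° W, 2.5833° W

Field I=8, L=11: +8·20° lon, +11·10° lat → SW at lon -20°, lat 20°.
Square 8, 0: +8·2° lon, +0·1° lat → SW at lon -4°, lat 20°.
Subsquare q=16, u=20: +16·0.0833333° lon, +20·0.0416667° lat → SW at lon -2.66667°, lat 20.8333°.
Cell spans 0.0833333° lon × 0.0416667° lat.
west 2.6667° W, east 2.5833° W.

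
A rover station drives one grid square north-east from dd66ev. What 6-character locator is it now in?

DD66fw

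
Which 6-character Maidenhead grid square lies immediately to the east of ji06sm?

JI06tm

Longitude subsquare s = 18; +1 → 19 = t.
The latitude characters are unchanged.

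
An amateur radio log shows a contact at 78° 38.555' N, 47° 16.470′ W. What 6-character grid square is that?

GQ68ip

Shift to the Maidenhead origin (180°W, 90°S): lon 132.7255, lat 168.6426.
Field: lon ⌊132.7255/20⌋ = 6 → G; lat ⌊168.6426/10⌋ = 16 → Q.
Square: lon ⌊12.7255/2⌋ = 6; lat ⌊8.6426/1⌋ = 8.
Subsquare: lon ⌊0.7255/0.0833333⌋ = 8 → i; lat ⌊0.6426/0.0416667⌋ = 15 → p.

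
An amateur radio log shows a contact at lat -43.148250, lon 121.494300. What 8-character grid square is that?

PE06ru94

Offset from 180°W / 90°S: lon 301.49430°, lat 46.85175°.
Field: lon ⌊301.49430/20⌋ = 15 → P; lat ⌊46.85175/10⌋ = 4 → E.
Square: lon ⌊1.49430/2⌋ = 0; lat ⌊6.85175/1⌋ = 6.
Subsquare: lon ⌊1.49430/0.0833333⌋ = 17 → r; lat ⌊0.85175/0.0416667⌋ = 20 → u.
Extended square: lon ⌊0.07763/0.00833333⌋ = 9; lat ⌊0.01842/0.00416667⌋ = 4.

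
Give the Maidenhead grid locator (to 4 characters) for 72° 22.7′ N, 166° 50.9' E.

Offset from 180°W / 90°S: lon 346.85°, lat 162.38°.
Field: 346.85/20 → 17 → R, 162.38/10 → 16 → Q; chars RQ.
Square: 6.85/2 → 3, 2.38/1 → 2; chars 32.

RQ32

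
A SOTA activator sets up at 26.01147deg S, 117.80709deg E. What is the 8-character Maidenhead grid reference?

OG83vx67

Add 180° to longitude and 90° to latitude: 297.80709, 63.98853.
Field: lon ⌊297.80709/20⌋ = 14 → O; lat ⌊63.98853/10⌋ = 6 → G.
Square: lon ⌊17.80709/2⌋ = 8; lat ⌊3.98853/1⌋ = 3.
Subsquare: lon ⌊1.80709/0.0833333⌋ = 21 → v; lat ⌊0.98853/0.0416667⌋ = 23 → x.
Extended square: lon ⌊0.05709/0.00833333⌋ = 6; lat ⌊0.03020/0.00416667⌋ = 7.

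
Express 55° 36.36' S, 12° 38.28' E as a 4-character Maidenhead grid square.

Offset from 180°W / 90°S: lon 192.64°, lat 34.39°.
Field: 192.64/20 → 9 → J, 34.39/10 → 3 → D; chars JD.
Square: 12.64/2 → 6, 4.39/1 → 4; chars 64.

JD64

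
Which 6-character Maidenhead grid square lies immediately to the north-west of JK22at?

Longitude subsquare a = 0; −1 → -1, wraps to 23 = x, carry into square.
Longitude square 2; −1 → 1.
Latitude subsquare t = 19; +1 → 20 = u.

JK12xu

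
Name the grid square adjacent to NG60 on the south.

Latitude square 0; −1 → -1, wraps to 9, carry into field.
Latitude field G = 6; −1 → 5 = F.
The longitude characters are unchanged.

NF69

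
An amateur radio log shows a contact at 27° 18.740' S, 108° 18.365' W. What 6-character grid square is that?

Offset from 180°W / 90°S: lon 71.6939°, lat 62.6877°.
Field: lon ⌊71.6939/20⌋ = 3 → D; lat ⌊62.6877/10⌋ = 6 → G.
Square: lon ⌊11.6939/2⌋ = 5; lat ⌊2.6877/1⌋ = 2.
Subsquare: lon ⌊1.6939/0.0833333⌋ = 20 → u; lat ⌊0.6877/0.0416667⌋ = 16 → q.

DG52uq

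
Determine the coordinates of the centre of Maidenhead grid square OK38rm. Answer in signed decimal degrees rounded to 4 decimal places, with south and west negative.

Field O=14, K=10: +14·20° lon, +10·10° lat → SW at lon 100°, lat 10°.
Square 3, 8: +3·2° lon, +8·1° lat → SW at lon 106°, lat 18°.
Subsquare r=17, m=12: +17·0.0833333° lon, +12·0.0416667° lat → SW at lon 107.417°, lat 18.5°.
Cell spans 0.0833333° lon × 0.0416667° lat. Centre is SW corner plus half of each.
latitude 18.5208, longitude 107.4583.

18.5208, 107.4583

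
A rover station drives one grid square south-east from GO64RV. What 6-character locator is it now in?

Longitude subsquare r = 17; +1 → 18 = s.
Latitude subsquare v = 21; −1 → 20 = u.

GO64su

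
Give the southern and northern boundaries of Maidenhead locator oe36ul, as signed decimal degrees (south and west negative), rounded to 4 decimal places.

-43.5417, -43.5000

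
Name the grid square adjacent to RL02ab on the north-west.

Longitude subsquare a = 0; −1 → -1, wraps to 23 = x, carry into square.
Longitude square 0; −1 → -1, wraps to 9, carry into field.
Longitude field R = 17; −1 → 16 = Q.
Latitude subsquare b = 1; +1 → 2 = c.

QL92xc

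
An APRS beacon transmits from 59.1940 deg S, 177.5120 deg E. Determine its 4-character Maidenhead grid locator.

Shift to the Maidenhead origin (180°W, 90°S): lon 357.51, lat 30.81.
Field: lon ⌊357.51/20⌋ = 17 → R; lat ⌊30.81/10⌋ = 3 → D.
Square: lon ⌊17.51/2⌋ = 8; lat ⌊0.81/1⌋ = 0.

RD80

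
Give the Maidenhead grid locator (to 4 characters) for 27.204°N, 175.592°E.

RL77

Add 180° to longitude and 90° to latitude: 355.59, 117.20.
Field: 355.59/20 → 17 → R, 117.20/10 → 11 → L; chars RL.
Square: 15.59/2 → 7, 7.20/1 → 7; chars 77.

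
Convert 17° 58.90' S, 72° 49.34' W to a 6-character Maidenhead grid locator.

FH32oa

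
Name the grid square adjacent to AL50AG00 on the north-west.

AL40xg91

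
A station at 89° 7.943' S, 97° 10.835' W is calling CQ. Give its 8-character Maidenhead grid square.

EA10ju88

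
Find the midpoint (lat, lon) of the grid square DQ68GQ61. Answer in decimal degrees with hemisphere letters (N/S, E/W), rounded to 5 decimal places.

78.67292° N, 107.44583° W

Field D=3, Q=16: +3·20° lon, +16·10° lat → SW at lon -120°, lat 70°.
Square 6, 8: +6·2° lon, +8·1° lat → SW at lon -108°, lat 78°.
Subsquare g=6, q=16: +6·0.0833333° lon, +16·0.0416667° lat → SW at lon -107.5°, lat 78.6667°.
Extended square 6, 1: +6·0.00833333° lon, +1·0.00416667° lat → SW at lon -107.45°, lat 78.6708°.
Cell spans 0.00833333° lon × 0.00416667° lat. Centre is SW corner plus half of each.
latitude 78.67292° N, longitude 107.44583° W.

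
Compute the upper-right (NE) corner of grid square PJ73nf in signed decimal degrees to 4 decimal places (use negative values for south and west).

Field P=15, J=9: +15·20° lon, +9·10° lat → SW at lon 120°, lat 0°.
Square 7, 3: +7·2° lon, +3·1° lat → SW at lon 134°, lat 3°.
Subsquare n=13, f=5: +13·0.0833333° lon, +5·0.0416667° lat → SW at lon 135.083°, lat 3.20833°.
Cell spans 0.0833333° lon × 0.0416667° lat. NE corner is SW corner plus one full cell.
latitude 3.2500, longitude 135.1667.

3.2500, 135.1667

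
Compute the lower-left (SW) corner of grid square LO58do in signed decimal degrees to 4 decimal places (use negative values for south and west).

Field L=11, O=14: +11·20° lon, +14·10° lat → SW at lon 40°, lat 50°.
Square 5, 8: +5·2° lon, +8·1° lat → SW at lon 50°, lat 58°.
Subsquare d=3, o=14: +3·0.0833333° lon, +14·0.0416667° lat → SW at lon 50.25°, lat 58.5833°.
latitude 58.5833, longitude 50.2500.

58.5833, 50.2500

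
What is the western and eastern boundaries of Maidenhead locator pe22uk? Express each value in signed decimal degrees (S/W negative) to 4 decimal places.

Field P=15, E=4: +15·20° lon, +4·10° lat → SW at lon 120°, lat -50°.
Square 2, 2: +2·2° lon, +2·1° lat → SW at lon 124°, lat -48°.
Subsquare u=20, k=10: +20·0.0833333° lon, +10·0.0416667° lat → SW at lon 125.667°, lat -47.5833°.
Cell spans 0.0833333° lon × 0.0416667° lat.
west 125.6667, east 125.7500.

125.6667, 125.7500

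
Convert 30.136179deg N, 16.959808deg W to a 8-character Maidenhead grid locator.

IM10md42

Shift to the Maidenhead origin (180°W, 90°S): lon 163.04019, lat 120.13618.
Field: 163.04019/20 → 8 → I, 120.13618/10 → 12 → M; chars IM.
Square: 3.04019/2 → 1, 0.13618/1 → 0; chars 10.
Subsquare: 1.04019/0.0833333 → 12 → m, 0.13618/0.0416667 → 3 → d; chars md.
Extended square: 0.04019/0.00833333 → 4, 0.01118/0.00416667 → 2; chars 42.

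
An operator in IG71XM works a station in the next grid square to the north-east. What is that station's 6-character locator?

IG81an

Longitude subsquare x = 23; +1 → 24, wraps to 0 = a, carry into square.
Longitude square 7; +1 → 8.
Latitude subsquare m = 12; +1 → 13 = n.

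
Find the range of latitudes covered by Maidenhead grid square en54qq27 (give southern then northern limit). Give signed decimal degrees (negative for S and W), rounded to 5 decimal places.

Field E=4, N=13: +4·20° lon, +13·10° lat → SW at lon -100°, lat 40°.
Square 5, 4: +5·2° lon, +4·1° lat → SW at lon -90°, lat 44°.
Subsquare q=16, q=16: +16·0.0833333° lon, +16·0.0416667° lat → SW at lon -88.6667°, lat 44.6667°.
Extended square 2, 7: +2·0.00833333° lon, +7·0.00416667° lat → SW at lon -88.65°, lat 44.6958°.
Cell spans 0.00833333° lon × 0.00416667° lat.
south 44.69583, north 44.70000.

44.69583, 44.70000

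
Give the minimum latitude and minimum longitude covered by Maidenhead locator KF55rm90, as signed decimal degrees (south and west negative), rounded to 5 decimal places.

Field K=10, F=5: +10·20° lon, +5·10° lat → SW at lon 20°, lat -40°.
Square 5, 5: +5·2° lon, +5·1° lat → SW at lon 30°, lat -35°.
Subsquare r=17, m=12: +17·0.0833333° lon, +12·0.0416667° lat → SW at lon 31.4167°, lat -34.5°.
Extended square 9, 0: +9·0.00833333° lon, +0·0.00416667° lat → SW at lon 31.4917°, lat -34.5°.
latitude -34.50000, longitude 31.49167.

-34.50000, 31.49167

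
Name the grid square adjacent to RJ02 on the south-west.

Longitude square 0; −1 → -1, wraps to 9, carry into field.
Longitude field R = 17; −1 → 16 = Q.
Latitude square 2; −1 → 1.

QJ91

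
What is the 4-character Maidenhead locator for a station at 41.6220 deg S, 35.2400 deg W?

Offset from 180°W / 90°S: lon 144.76°, lat 48.38°.
Field: 144.76/20 → 7 → H, 48.38/10 → 4 → E; chars HE.
Square: 4.76/2 → 2, 8.38/1 → 8; chars 28.

HE28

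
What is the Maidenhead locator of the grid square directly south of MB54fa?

MB53fx

Latitude subsquare a = 0; −1 → -1, wraps to 23 = x, carry into square.
Latitude square 4; −1 → 3.
The longitude characters are unchanged.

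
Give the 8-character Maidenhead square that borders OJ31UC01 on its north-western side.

Longitude extended square 0; −1 → -1, wraps to 9, carry into subsquare.
Longitude subsquare u = 20; −1 → 19 = t.
Latitude extended square 1; +1 → 2.

OJ31tc92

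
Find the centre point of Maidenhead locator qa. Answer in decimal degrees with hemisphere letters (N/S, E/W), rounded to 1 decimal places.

Field Q=16, A=0: +16·20° lon, +0·10° lat → SW at lon 140°, lat -90°.
Cell spans 20° lon × 10° lat. Centre is SW corner plus half of each.
latitude 85.0° S, longitude 150.0° E.

85.0° S, 150.0° E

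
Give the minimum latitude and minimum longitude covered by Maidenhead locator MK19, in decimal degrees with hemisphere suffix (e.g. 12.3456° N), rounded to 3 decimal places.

19.000° N, 62.000° E

Field M=12, K=10: +12·20° lon, +10·10° lat → SW at lon 60°, lat 10°.
Square 1, 9: +1·2° lon, +9·1° lat → SW at lon 62°, lat 19°.
latitude 19.000° N, longitude 62.000° E.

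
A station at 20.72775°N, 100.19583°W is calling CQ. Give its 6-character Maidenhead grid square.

Shift to the Maidenhead origin (180°W, 90°S): lon 79.8042, lat 110.7278.
Field (20°×10°, letters A–R): lon ⌊79.8042/20⌋ = 3 → D; lat ⌊110.7278/10⌋ = 11 → L.
Square (2°×1°, digits 0–9): lon ⌊19.8042/2⌋ = 9; lat ⌊0.7278/1⌋ = 0.
Subsquare (5′×2.5′, letters a–x): lon ⌊1.8042/0.0833333⌋ = 21 → v; lat ⌊0.7278/0.0416667⌋ = 17 → r.

DL90vr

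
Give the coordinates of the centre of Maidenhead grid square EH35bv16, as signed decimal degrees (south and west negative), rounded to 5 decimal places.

-14.09792, -93.90417

Field E=4, H=7: +4·20° lon, +7·10° lat → SW at lon -100°, lat -20°.
Square 3, 5: +3·2° lon, +5·1° lat → SW at lon -94°, lat -15°.
Subsquare b=1, v=21: +1·0.0833333° lon, +21·0.0416667° lat → SW at lon -93.9167°, lat -14.125°.
Extended square 1, 6: +1·0.00833333° lon, +6·0.00416667° lat → SW at lon -93.9083°, lat -14.1°.
Cell spans 0.00833333° lon × 0.00416667° lat. Centre is SW corner plus half of each.
latitude -14.09792, longitude -93.90417.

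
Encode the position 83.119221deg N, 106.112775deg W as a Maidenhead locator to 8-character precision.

DR63wc68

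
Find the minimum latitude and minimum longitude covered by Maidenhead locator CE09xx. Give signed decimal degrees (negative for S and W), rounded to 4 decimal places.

-40.0417, -138.0833

Field C=2, E=4: +2·20° lon, +4·10° lat → SW at lon -140°, lat -50°.
Square 0, 9: +0·2° lon, +9·1° lat → SW at lon -140°, lat -41°.
Subsquare x=23, x=23: +23·0.0833333° lon, +23·0.0416667° lat → SW at lon -138.083°, lat -40.0417°.
latitude -40.0417, longitude -138.0833.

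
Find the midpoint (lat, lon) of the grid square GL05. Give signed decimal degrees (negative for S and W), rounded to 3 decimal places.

Field G=6, L=11: +6·20° lon, +11·10° lat → SW at lon -60°, lat 20°.
Square 0, 5: +0·2° lon, +5·1° lat → SW at lon -60°, lat 25°.
Cell spans 2° lon × 1° lat. Centre is SW corner plus half of each.
latitude 25.500, longitude -59.000.

25.500, -59.000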